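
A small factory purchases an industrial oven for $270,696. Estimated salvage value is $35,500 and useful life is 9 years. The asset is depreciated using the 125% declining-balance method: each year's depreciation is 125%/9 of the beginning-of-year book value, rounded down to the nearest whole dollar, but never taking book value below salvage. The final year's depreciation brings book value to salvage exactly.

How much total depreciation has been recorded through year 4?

Depreciable base = $270,696 − $35,500 = $235,196.
Year 1: ⌊$270,696 × 125%/9⌋ = $37,596. Book value $233,100.
Year 2: ⌊$233,100 × 125%/9⌋ = $32,375. Book value $200,725.
Year 3: ⌊$200,725 × 125%/9⌋ = $27,878. Book value $172,847.
Year 4: ⌊$172,847 × 125%/9⌋ = $24,006. Book value $148,841.
Accumulated through year 4 = $270,696 − $148,841 = $121,855.

$121,855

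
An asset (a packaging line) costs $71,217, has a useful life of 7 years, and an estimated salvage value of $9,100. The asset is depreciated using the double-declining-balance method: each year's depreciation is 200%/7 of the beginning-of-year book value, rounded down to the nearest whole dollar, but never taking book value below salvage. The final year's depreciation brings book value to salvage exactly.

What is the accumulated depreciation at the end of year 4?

Depreciable base = $71,217 − $9,100 = $62,117.
Year 1: ⌊$71,217 × 200%/7⌋ = $20,347. Book value $50,870.
Year 2: ⌊$50,870 × 200%/7⌋ = $14,534. Book value $36,336.
Year 3: ⌊$36,336 × 200%/7⌋ = $10,381. Book value $25,955.
Year 4: ⌊$25,955 × 200%/7⌋ = $7,415. Book value $18,540.
Accumulated through year 4 = $71,217 − $18,540 = $52,677.

$52,677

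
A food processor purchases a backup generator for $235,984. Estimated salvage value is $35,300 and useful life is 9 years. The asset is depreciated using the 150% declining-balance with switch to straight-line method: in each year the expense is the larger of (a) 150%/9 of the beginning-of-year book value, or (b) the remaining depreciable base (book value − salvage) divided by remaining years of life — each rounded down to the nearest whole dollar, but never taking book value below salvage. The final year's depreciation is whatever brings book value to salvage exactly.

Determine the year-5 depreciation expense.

$18,967

Depreciable base = $235,984 − $35,300 = $200,684.
Year 1: DB = ⌊$235,984 × 150%/9⌋ = $39,330; SL = ⌊$200,684/9⌋ = $22,298 → take DB $39,330. Book value $196,654.
Year 2: DB = ⌊$196,654 × 150%/9⌋ = $32,775; SL = ⌊$161,354/8⌋ = $20,169 → take DB $32,775. Book value $163,879.
Year 3: DB = ⌊$163,879 × 150%/9⌋ = $27,313; SL = ⌊$128,579/7⌋ = $18,368 → take DB $27,313. Book value $136,566.
Year 4: DB = ⌊$136,566 × 150%/9⌋ = $22,761; SL = ⌊$101,266/6⌋ = $16,877 → take DB $22,761. Book value $113,805.
Year 5: DB = ⌊$113,805 × 150%/9⌋ = $18,967; SL = ⌊$78,505/5⌋ = $15,701 → take DB $18,967. Book value $94,838.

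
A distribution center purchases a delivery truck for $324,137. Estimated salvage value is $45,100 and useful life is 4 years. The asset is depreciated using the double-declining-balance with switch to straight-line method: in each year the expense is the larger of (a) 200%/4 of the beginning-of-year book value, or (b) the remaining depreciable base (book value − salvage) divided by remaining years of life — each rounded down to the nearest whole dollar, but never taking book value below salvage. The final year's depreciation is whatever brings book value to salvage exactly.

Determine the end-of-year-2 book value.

Depreciable base = $324,137 − $45,100 = $279,037.
Year 1: DB = ⌊$324,137 × 200%/4⌋ = $162,068; SL = ⌊$279,037/4⌋ = $69,759 → take DB $162,068. Book value $162,069.
Year 2: DB = ⌊$162,069 × 200%/4⌋ = $81,034; SL = ⌊$116,969/3⌋ = $38,989 → take DB $81,034. Book value $81,035.

$81,035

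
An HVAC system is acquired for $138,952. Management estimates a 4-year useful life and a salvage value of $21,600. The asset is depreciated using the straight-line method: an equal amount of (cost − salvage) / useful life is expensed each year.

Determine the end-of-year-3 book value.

$50,938

Depreciable base = $138,952 − $21,600 = $117,352.
Annual expense = $117,352 / 4 = $29,338.
End of year 1: book value $109,614.
End of year 2: book value $80,276.
End of year 3: book value $50,938.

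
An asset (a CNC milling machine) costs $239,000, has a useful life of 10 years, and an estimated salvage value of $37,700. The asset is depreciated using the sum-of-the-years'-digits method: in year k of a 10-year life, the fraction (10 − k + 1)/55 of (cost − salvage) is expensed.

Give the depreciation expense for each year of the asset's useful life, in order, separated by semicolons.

Depreciable base = $239,000 − $37,700 = $201,300.
Sum of the years' digits = 10+9+8+7+6+5+4+3+2+1 = 55.
Year 1: $201,300 × 10/55 = $36,600. Book value $202,400.
Year 2: $201,300 × 9/55 = $32,940. Book value $169,460.
Year 3: $201,300 × 8/55 = $29,280. Book value $140,180.
Year 4: $201,300 × 7/55 = $25,620. Book value $114,560.
Year 5: $201,300 × 6/55 = $21,960. Book value $92,600.
Year 6: $201,300 × 5/55 = $18,300. Book value $74,300.
Year 7: $201,300 × 4/55 = $14,640. Book value $59,660.
Year 8: $201,300 × 3/55 = $10,980. Book value $48,680.
Year 9: $201,300 × 2/55 = $7,320. Book value $41,360.
Year 10: $201,300 × 1/55 = $3,660. Book value $37,700.

$36,600; $32,940; $29,280; $25,620; $21,960; $18,300; $14,640; $10,980; $7,320; $3,660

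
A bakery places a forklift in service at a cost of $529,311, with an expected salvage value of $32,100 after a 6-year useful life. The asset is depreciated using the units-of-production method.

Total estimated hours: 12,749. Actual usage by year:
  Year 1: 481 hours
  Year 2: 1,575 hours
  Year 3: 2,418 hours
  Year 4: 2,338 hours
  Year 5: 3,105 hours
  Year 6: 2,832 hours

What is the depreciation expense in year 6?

$110,448

Depreciable base = $529,311 − $32,100 = $497,211.
Rate = $497,211 / 12,749 hours = $39 per hour.
Year 1: 481 × $39 = $18,759. Book value $510,552.
Year 2: 1,575 × $39 = $61,425. Book value $449,127.
Year 3: 2,418 × $39 = $94,302. Book value $354,825.
Year 4: 2,338 × $39 = $91,182. Book value $263,643.
Year 5: 3,105 × $39 = $121,095. Book value $142,548.
Year 6: 2,832 × $39 = $110,448. Book value $32,100.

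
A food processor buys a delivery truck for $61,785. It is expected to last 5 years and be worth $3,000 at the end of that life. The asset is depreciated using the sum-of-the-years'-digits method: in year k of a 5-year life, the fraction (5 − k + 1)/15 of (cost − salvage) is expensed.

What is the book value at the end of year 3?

$14,757

Depreciable base = $61,785 − $3,000 = $58,785.
Sum of the years' digits = 5+4+3+2+1 = 15.
Year 1: $58,785 × 5/15 = $19,595. Book value $42,190.
Year 2: $58,785 × 4/15 = $15,676. Book value $26,514.
Year 3: $58,785 × 3/15 = $11,757. Book value $14,757.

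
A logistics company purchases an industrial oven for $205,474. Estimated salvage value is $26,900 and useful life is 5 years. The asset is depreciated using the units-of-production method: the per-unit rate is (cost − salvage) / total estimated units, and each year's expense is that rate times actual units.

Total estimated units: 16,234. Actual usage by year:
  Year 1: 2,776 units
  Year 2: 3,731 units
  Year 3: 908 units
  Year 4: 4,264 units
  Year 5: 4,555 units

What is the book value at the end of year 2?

Depreciable base = $205,474 − $26,900 = $178,574.
Rate = $178,574 / 16,234 units = $11 per unit.
Year 1: 2,776 × $11 = $30,536. Book value $174,938.
Year 2: 3,731 × $11 = $41,041. Book value $133,897.

$133,897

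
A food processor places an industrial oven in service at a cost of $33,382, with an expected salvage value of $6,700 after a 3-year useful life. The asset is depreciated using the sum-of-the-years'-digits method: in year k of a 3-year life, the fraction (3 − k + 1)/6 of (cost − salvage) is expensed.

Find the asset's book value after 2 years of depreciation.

Depreciable base = $33,382 − $6,700 = $26,682.
Sum of the years' digits = 3+2+1 = 6.
Year 1: $26,682 × 3/6 = $13,341. Book value $20,041.
Year 2: $26,682 × 2/6 = $8,894. Book value $11,147.

$11,147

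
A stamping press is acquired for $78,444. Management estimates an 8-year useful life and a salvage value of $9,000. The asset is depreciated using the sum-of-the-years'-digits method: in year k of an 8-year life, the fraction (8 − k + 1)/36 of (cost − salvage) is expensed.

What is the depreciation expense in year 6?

$5,787

Depreciable base = $78,444 − $9,000 = $69,444.
Sum of the years' digits = 8+7+6+5+4+3+2+1 = 36.
Year 1: $69,444 × 8/36 = $15,432. Book value $63,012.
Year 2: $69,444 × 7/36 = $13,503. Book value $49,509.
Year 3: $69,444 × 6/36 = $11,574. Book value $37,935.
Year 4: $69,444 × 5/36 = $9,645. Book value $28,290.
Year 5: $69,444 × 4/36 = $7,716. Book value $20,574.
Year 6: $69,444 × 3/36 = $5,787. Book value $14,787.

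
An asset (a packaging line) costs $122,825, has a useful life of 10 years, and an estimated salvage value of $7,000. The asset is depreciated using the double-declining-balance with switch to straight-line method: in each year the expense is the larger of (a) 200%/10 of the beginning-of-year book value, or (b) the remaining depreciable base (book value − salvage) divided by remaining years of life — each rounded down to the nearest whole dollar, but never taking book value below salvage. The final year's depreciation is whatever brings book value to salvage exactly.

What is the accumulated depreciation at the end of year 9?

$109,571

Depreciable base = $122,825 − $7,000 = $115,825.
Year 1: DB = ⌊$122,825 × 200%/10⌋ = $24,565; SL = ⌊$115,825/10⌋ = $11,582 → take DB $24,565. Book value $98,260.
Year 2: DB = ⌊$98,260 × 200%/10⌋ = $19,652; SL = ⌊$91,260/9⌋ = $10,140 → take DB $19,652. Book value $78,608.
Year 3: DB = ⌊$78,608 × 200%/10⌋ = $15,721; SL = ⌊$71,608/8⌋ = $8,951 → take DB $15,721. Book value $62,887.
Year 4: DB = ⌊$62,887 × 200%/10⌋ = $12,577; SL = ⌊$55,887/7⌋ = $7,983 → take DB $12,577. Book value $50,310.
Year 5: DB = ⌊$50,310 × 200%/10⌋ = $10,062; SL = ⌊$43,310/6⌋ = $7,218 → take DB $10,062. Book value $40,248.
Year 6: DB = ⌊$40,248 × 200%/10⌋ = $8,049; SL = ⌊$33,248/5⌋ = $6,649 → take DB $8,049. Book value $32,199.
Year 7: DB = ⌊$32,199 × 200%/10⌋ = $6,439; SL = ⌊$25,199/4⌋ = $6,299 → take DB $6,439. Book value $25,760.
Year 8: DB = ⌊$25,760 × 200%/10⌋ = $5,152; SL = ⌊$18,760/3⌋ = $6,253 → take SL $6,253. Book value $19,507.
Year 9: DB = ⌊$19,507 × 200%/10⌋ = $3,901; SL = ⌊$12,507/2⌋ = $6,253 → take SL $6,253. Book value $13,254.
Accumulated through year 9 = $122,825 − $13,254 = $109,571.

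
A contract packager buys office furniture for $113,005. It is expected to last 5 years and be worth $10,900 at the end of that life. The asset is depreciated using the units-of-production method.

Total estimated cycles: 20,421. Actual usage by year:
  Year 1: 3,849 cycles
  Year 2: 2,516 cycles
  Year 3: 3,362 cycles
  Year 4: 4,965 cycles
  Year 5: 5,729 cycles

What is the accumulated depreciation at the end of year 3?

Depreciable base = $113,005 − $10,900 = $102,105.
Rate = $102,105 / 20,421 cycles = $5 per cycle.
Year 1: 3,849 × $5 = $19,245. Book value $93,760.
Year 2: 2,516 × $5 = $12,580. Book value $81,180.
Year 3: 3,362 × $5 = $16,810. Book value $64,370.
Accumulated through year 3 = $113,005 − $64,370 = $48,635.

$48,635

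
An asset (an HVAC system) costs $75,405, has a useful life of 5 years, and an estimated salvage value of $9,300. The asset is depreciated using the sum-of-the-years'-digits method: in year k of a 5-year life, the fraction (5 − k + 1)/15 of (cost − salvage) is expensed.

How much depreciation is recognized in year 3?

$13,221

Depreciable base = $75,405 − $9,300 = $66,105.
Sum of the years' digits = 5+4+3+2+1 = 15.
Year 1: $66,105 × 5/15 = $22,035. Book value $53,370.
Year 2: $66,105 × 4/15 = $17,628. Book value $35,742.
Year 3: $66,105 × 3/15 = $13,221. Book value $22,521.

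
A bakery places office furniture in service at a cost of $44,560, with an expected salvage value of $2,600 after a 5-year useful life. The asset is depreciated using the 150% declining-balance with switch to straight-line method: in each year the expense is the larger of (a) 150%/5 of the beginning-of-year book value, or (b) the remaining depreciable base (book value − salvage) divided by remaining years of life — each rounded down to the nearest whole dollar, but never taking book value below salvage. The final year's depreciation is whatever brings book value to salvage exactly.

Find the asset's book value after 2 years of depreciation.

Depreciable base = $44,560 − $2,600 = $41,960.
Year 1: DB = ⌊$44,560 × 150%/5⌋ = $13,368; SL = ⌊$41,960/5⌋ = $8,392 → take DB $13,368. Book value $31,192.
Year 2: DB = ⌊$31,192 × 150%/5⌋ = $9,357; SL = ⌊$28,592/4⌋ = $7,148 → take DB $9,357. Book value $21,835.

$21,835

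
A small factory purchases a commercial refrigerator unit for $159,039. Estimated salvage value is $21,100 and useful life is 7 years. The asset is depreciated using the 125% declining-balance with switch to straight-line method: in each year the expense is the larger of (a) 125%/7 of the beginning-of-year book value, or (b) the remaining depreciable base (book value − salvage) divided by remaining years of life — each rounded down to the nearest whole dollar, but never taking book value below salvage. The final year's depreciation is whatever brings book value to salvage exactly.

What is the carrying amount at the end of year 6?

Depreciable base = $159,039 − $21,100 = $137,939.
Year 1: DB = ⌊$159,039 × 125%/7⌋ = $28,399; SL = ⌊$137,939/7⌋ = $19,705 → take DB $28,399. Book value $130,640.
Year 2: DB = ⌊$130,640 × 125%/7⌋ = $23,328; SL = ⌊$109,540/6⌋ = $18,256 → take DB $23,328. Book value $107,312.
Year 3: DB = ⌊$107,312 × 125%/7⌋ = $19,162; SL = ⌊$86,212/5⌋ = $17,242 → take DB $19,162. Book value $88,150.
Year 4: DB = ⌊$88,150 × 125%/7⌋ = $15,741; SL = ⌊$67,050/4⌋ = $16,762 → take SL $16,762. Book value $71,388.
Year 5: DB = ⌊$71,388 × 125%/7⌋ = $12,747; SL = ⌊$50,288/3⌋ = $16,762 → take SL $16,762. Book value $54,626.
Year 6: DB = ⌊$54,626 × 125%/7⌋ = $9,754; SL = ⌊$33,526/2⌋ = $16,763 → take SL $16,763. Book value $37,863.

$37,863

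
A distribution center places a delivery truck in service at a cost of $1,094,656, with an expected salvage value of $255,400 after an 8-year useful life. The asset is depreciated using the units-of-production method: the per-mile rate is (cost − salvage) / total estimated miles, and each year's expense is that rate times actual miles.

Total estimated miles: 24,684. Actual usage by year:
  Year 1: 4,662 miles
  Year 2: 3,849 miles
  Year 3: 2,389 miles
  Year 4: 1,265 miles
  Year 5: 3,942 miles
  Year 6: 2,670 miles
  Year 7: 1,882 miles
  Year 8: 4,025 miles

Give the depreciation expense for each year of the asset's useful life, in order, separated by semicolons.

Depreciable base = $1,094,656 − $255,400 = $839,256.
Rate = $839,256 / 24,684 miles = $34 per mile.
Year 1: 4,662 × $34 = $158,508. Book value $936,148.
Year 2: 3,849 × $34 = $130,866. Book value $805,282.
Year 3: 2,389 × $34 = $81,226. Book value $724,056.
Year 4: 1,265 × $34 = $43,010. Book value $681,046.
Year 5: 3,942 × $34 = $134,028. Book value $547,018.
Year 6: 2,670 × $34 = $90,780. Book value $456,238.
Year 7: 1,882 × $34 = $63,988. Book value $392,250.
Year 8: 4,025 × $34 = $136,850. Book value $255,400.

$158,508; $130,866; $81,226; $43,010; $134,028; $90,780; $63,988; $136,850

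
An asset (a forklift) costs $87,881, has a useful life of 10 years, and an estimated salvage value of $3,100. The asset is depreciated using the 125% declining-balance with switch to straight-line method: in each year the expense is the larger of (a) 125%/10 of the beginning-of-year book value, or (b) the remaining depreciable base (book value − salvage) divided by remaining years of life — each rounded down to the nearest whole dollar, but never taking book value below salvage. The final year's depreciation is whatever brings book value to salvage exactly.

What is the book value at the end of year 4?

Depreciable base = $87,881 − $3,100 = $84,781.
Year 1: DB = ⌊$87,881 × 125%/10⌋ = $10,985; SL = ⌊$84,781/10⌋ = $8,478 → take DB $10,985. Book value $76,896.
Year 2: DB = ⌊$76,896 × 125%/10⌋ = $9,612; SL = ⌊$73,796/9⌋ = $8,199 → take DB $9,612. Book value $67,284.
Year 3: DB = ⌊$67,284 × 125%/10⌋ = $8,410; SL = ⌊$64,184/8⌋ = $8,023 → take DB $8,410. Book value $58,874.
Year 4: DB = ⌊$58,874 × 125%/10⌋ = $7,359; SL = ⌊$55,774/7⌋ = $7,967 → take SL $7,967. Book value $50,907.

$50,907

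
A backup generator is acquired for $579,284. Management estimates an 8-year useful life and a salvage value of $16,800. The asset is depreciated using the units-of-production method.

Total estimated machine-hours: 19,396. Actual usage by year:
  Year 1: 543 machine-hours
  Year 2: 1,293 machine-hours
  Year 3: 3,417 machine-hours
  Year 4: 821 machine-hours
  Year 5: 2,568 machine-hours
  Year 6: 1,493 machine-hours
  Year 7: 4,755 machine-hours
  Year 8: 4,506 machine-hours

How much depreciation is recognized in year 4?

Depreciable base = $579,284 − $16,800 = $562,484.
Rate = $562,484 / 19,396 machine-hours = $29 per machine-hour.
Year 1: 543 × $29 = $15,747. Book value $563,537.
Year 2: 1,293 × $29 = $37,497. Book value $526,040.
Year 3: 3,417 × $29 = $99,093. Book value $426,947.
Year 4: 821 × $29 = $23,809. Book value $403,138.

$23,809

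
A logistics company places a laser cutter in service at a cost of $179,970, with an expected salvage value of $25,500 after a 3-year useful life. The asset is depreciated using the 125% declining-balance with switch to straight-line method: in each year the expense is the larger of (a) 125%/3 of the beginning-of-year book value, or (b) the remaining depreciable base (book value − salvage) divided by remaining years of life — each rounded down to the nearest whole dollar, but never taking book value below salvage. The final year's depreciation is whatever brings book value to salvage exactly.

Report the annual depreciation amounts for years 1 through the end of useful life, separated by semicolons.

$74,987; $43,742; $35,741

Depreciable base = $179,970 − $25,500 = $154,470.
Year 1: DB = ⌊$179,970 × 125%/3⌋ = $74,987; SL = ⌊$154,470/3⌋ = $51,490 → take DB $74,987. Book value $104,983.
Year 2: DB = ⌊$104,983 × 125%/3⌋ = $43,742; SL = ⌊$79,483/2⌋ = $39,741 → take DB $43,742. Book value $61,241.
Year 3 (final): $61,241 − $25,500 = $35,741. Book value $25,500.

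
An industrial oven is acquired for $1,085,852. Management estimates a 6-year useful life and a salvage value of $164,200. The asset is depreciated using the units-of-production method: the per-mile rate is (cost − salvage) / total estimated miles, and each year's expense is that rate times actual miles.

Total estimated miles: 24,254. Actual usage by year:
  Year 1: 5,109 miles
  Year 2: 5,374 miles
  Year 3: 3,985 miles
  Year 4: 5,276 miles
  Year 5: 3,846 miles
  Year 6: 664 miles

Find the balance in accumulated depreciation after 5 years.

Depreciable base = $1,085,852 − $164,200 = $921,652.
Rate = $921,652 / 24,254 miles = $38 per mile.
Year 1: 5,109 × $38 = $194,142. Book value $891,710.
Year 2: 5,374 × $38 = $204,212. Book value $687,498.
Year 3: 3,985 × $38 = $151,430. Book value $536,068.
Year 4: 5,276 × $38 = $200,488. Book value $335,580.
Year 5: 3,846 × $38 = $146,148. Book value $189,432.
Accumulated through year 5 = $1,085,852 − $189,432 = $896,420.

$896,420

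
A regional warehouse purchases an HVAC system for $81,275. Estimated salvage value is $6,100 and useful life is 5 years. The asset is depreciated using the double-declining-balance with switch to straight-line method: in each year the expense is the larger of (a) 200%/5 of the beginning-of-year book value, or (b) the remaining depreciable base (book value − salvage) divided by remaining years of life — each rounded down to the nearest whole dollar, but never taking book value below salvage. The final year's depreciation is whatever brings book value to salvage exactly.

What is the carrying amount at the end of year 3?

Depreciable base = $81,275 − $6,100 = $75,175.
Year 1: DB = ⌊$81,275 × 200%/5⌋ = $32,510; SL = ⌊$75,175/5⌋ = $15,035 → take DB $32,510. Book value $48,765.
Year 2: DB = ⌊$48,765 × 200%/5⌋ = $19,506; SL = ⌊$42,665/4⌋ = $10,666 → take DB $19,506. Book value $29,259.
Year 3: DB = ⌊$29,259 × 200%/5⌋ = $11,703; SL = ⌊$23,159/3⌋ = $7,719 → take DB $11,703. Book value $17,556.

$17,556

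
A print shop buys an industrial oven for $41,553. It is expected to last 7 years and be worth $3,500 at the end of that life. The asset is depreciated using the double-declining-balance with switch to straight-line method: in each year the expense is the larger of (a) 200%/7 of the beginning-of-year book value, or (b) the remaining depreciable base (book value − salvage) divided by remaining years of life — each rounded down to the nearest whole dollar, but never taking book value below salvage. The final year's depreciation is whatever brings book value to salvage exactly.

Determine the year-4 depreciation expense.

Depreciable base = $41,553 − $3,500 = $38,053.
Year 1: DB = ⌊$41,553 × 200%/7⌋ = $11,872; SL = ⌊$38,053/7⌋ = $5,436 → take DB $11,872. Book value $29,681.
Year 2: DB = ⌊$29,681 × 200%/7⌋ = $8,480; SL = ⌊$26,181/6⌋ = $4,363 → take DB $8,480. Book value $21,201.
Year 3: DB = ⌊$21,201 × 200%/7⌋ = $6,057; SL = ⌊$17,701/5⌋ = $3,540 → take DB $6,057. Book value $15,144.
Year 4: DB = ⌊$15,144 × 200%/7⌋ = $4,326; SL = ⌊$11,644/4⌋ = $2,911 → take DB $4,326. Book value $10,818.

$4,326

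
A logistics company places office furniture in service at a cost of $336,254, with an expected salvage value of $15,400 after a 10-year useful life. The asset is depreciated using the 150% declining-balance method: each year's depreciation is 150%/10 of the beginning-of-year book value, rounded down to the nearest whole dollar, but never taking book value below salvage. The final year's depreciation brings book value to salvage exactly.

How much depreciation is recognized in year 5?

$26,329

Depreciable base = $336,254 − $15,400 = $320,854.
Year 1: ⌊$336,254 × 150%/10⌋ = $50,438. Book value $285,816.
Year 2: ⌊$285,816 × 150%/10⌋ = $42,872. Book value $242,944.
Year 3: ⌊$242,944 × 150%/10⌋ = $36,441. Book value $206,503.
Year 4: ⌊$206,503 × 150%/10⌋ = $30,975. Book value $175,528.
Year 5: ⌊$175,528 × 150%/10⌋ = $26,329. Book value $149,199.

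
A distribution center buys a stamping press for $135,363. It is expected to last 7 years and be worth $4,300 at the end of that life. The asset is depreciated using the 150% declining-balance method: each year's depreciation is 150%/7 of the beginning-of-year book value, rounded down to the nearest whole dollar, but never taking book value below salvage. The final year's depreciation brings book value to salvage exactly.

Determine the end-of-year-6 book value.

Depreciable base = $135,363 − $4,300 = $131,063.
Year 1: ⌊$135,363 × 150%/7⌋ = $29,006. Book value $106,357.
Year 2: ⌊$106,357 × 150%/7⌋ = $22,790. Book value $83,567.
Year 3: ⌊$83,567 × 150%/7⌋ = $17,907. Book value $65,660.
Year 4: ⌊$65,660 × 150%/7⌋ = $14,070. Book value $51,590.
Year 5: ⌊$51,590 × 150%/7⌋ = $11,055. Book value $40,535.
Year 6: ⌊$40,535 × 150%/7⌋ = $8,686. Book value $31,849.

$31,849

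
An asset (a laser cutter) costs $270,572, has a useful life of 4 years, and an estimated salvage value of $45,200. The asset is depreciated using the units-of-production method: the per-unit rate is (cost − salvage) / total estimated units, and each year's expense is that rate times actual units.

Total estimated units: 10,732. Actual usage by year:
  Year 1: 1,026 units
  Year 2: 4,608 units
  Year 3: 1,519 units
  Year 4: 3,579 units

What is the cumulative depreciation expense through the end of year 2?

$118,314

Depreciable base = $270,572 − $45,200 = $225,372.
Rate = $225,372 / 10,732 units = $21 per unit.
Year 1: 1,026 × $21 = $21,546. Book value $249,026.
Year 2: 4,608 × $21 = $96,768. Book value $152,258.
Accumulated through year 2 = $270,572 − $152,258 = $118,314.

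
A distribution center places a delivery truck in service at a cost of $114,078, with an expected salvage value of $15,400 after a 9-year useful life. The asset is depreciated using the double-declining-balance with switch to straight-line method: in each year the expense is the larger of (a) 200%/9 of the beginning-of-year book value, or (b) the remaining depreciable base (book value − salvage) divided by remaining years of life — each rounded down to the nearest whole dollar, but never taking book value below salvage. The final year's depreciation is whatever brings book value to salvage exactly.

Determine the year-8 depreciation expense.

Depreciable base = $114,078 − $15,400 = $98,678.
Year 1: DB = ⌊$114,078 × 200%/9⌋ = $25,350; SL = ⌊$98,678/9⌋ = $10,964 → take DB $25,350. Book value $88,728.
Year 2: DB = ⌊$88,728 × 200%/9⌋ = $19,717; SL = ⌊$73,328/8⌋ = $9,166 → take DB $19,717. Book value $69,011.
Year 3: DB = ⌊$69,011 × 200%/9⌋ = $15,335; SL = ⌊$53,611/7⌋ = $7,658 → take DB $15,335. Book value $53,676.
Year 4: DB = ⌊$53,676 × 200%/9⌋ = $11,928; SL = ⌊$38,276/6⌋ = $6,379 → take DB $11,928. Book value $41,748.
Year 5: DB = ⌊$41,748 × 200%/9⌋ = $9,277; SL = ⌊$26,348/5⌋ = $5,269 → take DB $9,277. Book value $32,471.
Year 6: DB = ⌊$32,471 × 200%/9⌋ = $7,215; SL = ⌊$17,071/4⌋ = $4,267 → take DB $7,215. Book value $25,256.
Year 7: DB = ⌊$25,256 × 200%/9⌋ = $5,612; SL = ⌊$9,856/3⌋ = $3,285 → take DB $5,612. Book value $19,644.
Year 8: DB = ⌊$19,644 × 200%/9⌋ = $4,365; SL = ⌊$4,244/2⌋ = $2,122 → take DB $4,365, capped at $4,244. Book value $15,400.

$4,244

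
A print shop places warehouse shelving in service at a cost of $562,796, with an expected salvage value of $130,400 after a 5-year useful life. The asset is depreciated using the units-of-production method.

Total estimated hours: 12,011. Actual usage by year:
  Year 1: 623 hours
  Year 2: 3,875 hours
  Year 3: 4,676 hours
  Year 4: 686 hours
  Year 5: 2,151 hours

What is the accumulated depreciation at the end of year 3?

Depreciable base = $562,796 − $130,400 = $432,396.
Rate = $432,396 / 12,011 hours = $36 per hour.
Year 1: 623 × $36 = $22,428. Book value $540,368.
Year 2: 3,875 × $36 = $139,500. Book value $400,868.
Year 3: 4,676 × $36 = $168,336. Book value $232,532.
Accumulated through year 3 = $562,796 − $232,532 = $330,264.

$330,264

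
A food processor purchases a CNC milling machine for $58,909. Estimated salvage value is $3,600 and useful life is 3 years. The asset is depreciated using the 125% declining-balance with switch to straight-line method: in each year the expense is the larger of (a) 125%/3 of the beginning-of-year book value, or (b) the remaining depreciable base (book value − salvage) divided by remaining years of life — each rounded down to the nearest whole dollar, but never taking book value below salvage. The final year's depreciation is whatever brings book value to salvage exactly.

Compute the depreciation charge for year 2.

$15,382

Depreciable base = $58,909 − $3,600 = $55,309.
Year 1: DB = ⌊$58,909 × 125%/3⌋ = $24,545; SL = ⌊$55,309/3⌋ = $18,436 → take DB $24,545. Book value $34,364.
Year 2: DB = ⌊$34,364 × 125%/3⌋ = $14,318; SL = ⌊$30,764/2⌋ = $15,382 → take SL $15,382. Book value $18,982.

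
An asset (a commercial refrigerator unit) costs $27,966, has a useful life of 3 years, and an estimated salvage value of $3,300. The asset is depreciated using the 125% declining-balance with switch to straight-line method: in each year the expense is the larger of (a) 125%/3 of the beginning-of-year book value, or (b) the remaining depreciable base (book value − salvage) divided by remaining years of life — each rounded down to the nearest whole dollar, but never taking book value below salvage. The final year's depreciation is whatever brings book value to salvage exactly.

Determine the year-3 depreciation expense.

$6,217

Depreciable base = $27,966 − $3,300 = $24,666.
Year 1: DB = ⌊$27,966 × 125%/3⌋ = $11,652; SL = ⌊$24,666/3⌋ = $8,222 → take DB $11,652. Book value $16,314.
Year 2: DB = ⌊$16,314 × 125%/3⌋ = $6,797; SL = ⌊$13,014/2⌋ = $6,507 → take DB $6,797. Book value $9,517.
Year 3 (final): $9,517 − $3,300 = $6,217. Book value $3,300.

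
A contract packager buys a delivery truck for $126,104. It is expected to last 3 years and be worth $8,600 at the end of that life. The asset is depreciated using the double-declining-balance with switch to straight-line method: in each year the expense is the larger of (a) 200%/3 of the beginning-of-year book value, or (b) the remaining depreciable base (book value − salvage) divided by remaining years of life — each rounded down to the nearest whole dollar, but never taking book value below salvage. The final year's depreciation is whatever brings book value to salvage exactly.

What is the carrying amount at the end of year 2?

$14,012

Depreciable base = $126,104 − $8,600 = $117,504.
Year 1: DB = ⌊$126,104 × 200%/3⌋ = $84,069; SL = ⌊$117,504/3⌋ = $39,168 → take DB $84,069. Book value $42,035.
Year 2: DB = ⌊$42,035 × 200%/3⌋ = $28,023; SL = ⌊$33,435/2⌋ = $16,717 → take DB $28,023. Book value $14,012.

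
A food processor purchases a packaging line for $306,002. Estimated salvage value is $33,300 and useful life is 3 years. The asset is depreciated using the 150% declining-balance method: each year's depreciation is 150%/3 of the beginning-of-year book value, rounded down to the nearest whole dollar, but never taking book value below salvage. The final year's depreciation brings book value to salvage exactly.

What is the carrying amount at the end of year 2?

Depreciable base = $306,002 − $33,300 = $272,702.
Year 1: ⌊$306,002 × 150%/3⌋ = $153,001. Book value $153,001.
Year 2: ⌊$153,001 × 150%/3⌋ = $76,500. Book value $76,501.

$76,501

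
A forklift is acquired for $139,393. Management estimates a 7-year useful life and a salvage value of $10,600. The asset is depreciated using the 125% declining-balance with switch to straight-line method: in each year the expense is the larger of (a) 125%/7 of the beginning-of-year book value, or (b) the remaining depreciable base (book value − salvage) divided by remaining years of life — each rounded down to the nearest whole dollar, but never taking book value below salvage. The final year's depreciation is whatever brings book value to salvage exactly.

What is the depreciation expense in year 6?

$16,665

Depreciable base = $139,393 − $10,600 = $128,793.
Year 1: DB = ⌊$139,393 × 125%/7⌋ = $24,891; SL = ⌊$128,793/7⌋ = $18,399 → take DB $24,891. Book value $114,502.
Year 2: DB = ⌊$114,502 × 125%/7⌋ = $20,446; SL = ⌊$103,902/6⌋ = $17,317 → take DB $20,446. Book value $94,056.
Year 3: DB = ⌊$94,056 × 125%/7⌋ = $16,795; SL = ⌊$83,456/5⌋ = $16,691 → take DB $16,795. Book value $77,261.
Year 4: DB = ⌊$77,261 × 125%/7⌋ = $13,796; SL = ⌊$66,661/4⌋ = $16,665 → take SL $16,665. Book value $60,596.
Year 5: DB = ⌊$60,596 × 125%/7⌋ = $10,820; SL = ⌊$49,996/3⌋ = $16,665 → take SL $16,665. Book value $43,931.
Year 6: DB = ⌊$43,931 × 125%/7⌋ = $7,844; SL = ⌊$33,331/2⌋ = $16,665 → take SL $16,665. Book value $27,266.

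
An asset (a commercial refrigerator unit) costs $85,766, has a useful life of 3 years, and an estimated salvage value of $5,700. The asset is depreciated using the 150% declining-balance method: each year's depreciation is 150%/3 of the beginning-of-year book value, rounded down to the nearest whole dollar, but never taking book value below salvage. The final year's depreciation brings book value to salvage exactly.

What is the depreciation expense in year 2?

$21,441

Depreciable base = $85,766 − $5,700 = $80,066.
Year 1: ⌊$85,766 × 150%/3⌋ = $42,883. Book value $42,883.
Year 2: ⌊$42,883 × 150%/3⌋ = $21,441. Book value $21,442.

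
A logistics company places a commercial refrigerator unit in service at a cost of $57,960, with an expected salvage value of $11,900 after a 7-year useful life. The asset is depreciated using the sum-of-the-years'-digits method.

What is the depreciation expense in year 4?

$6,580

Depreciable base = $57,960 − $11,900 = $46,060.
Sum of the years' digits = 7+6+5+4+3+2+1 = 28.
Year 1: $46,060 × 7/28 = $11,515. Book value $46,445.
Year 2: $46,060 × 6/28 = $9,870. Book value $36,575.
Year 3: $46,060 × 5/28 = $8,225. Book value $28,350.
Year 4: $46,060 × 4/28 = $6,580. Book value $21,770.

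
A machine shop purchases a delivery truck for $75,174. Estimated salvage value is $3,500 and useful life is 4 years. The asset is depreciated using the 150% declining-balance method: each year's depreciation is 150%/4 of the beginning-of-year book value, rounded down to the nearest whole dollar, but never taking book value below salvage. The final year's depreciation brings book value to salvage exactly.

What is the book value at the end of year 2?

$29,365

Depreciable base = $75,174 − $3,500 = $71,674.
Year 1: ⌊$75,174 × 150%/4⌋ = $28,190. Book value $46,984.
Year 2: ⌊$46,984 × 150%/4⌋ = $17,619. Book value $29,365.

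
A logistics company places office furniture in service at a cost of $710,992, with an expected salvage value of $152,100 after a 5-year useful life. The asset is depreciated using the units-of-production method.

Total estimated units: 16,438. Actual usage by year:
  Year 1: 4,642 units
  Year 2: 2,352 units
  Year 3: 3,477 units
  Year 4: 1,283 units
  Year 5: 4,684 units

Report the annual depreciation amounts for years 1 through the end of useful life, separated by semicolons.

$157,828; $79,968; $118,218; $43,622; $159,256

Depreciable base = $710,992 − $152,100 = $558,892.
Rate = $558,892 / 16,438 units = $34 per unit.
Year 1: 4,642 × $34 = $157,828. Book value $553,164.
Year 2: 2,352 × $34 = $79,968. Book value $473,196.
Year 3: 3,477 × $34 = $118,218. Book value $354,978.
Year 4: 1,283 × $34 = $43,622. Book value $311,356.
Year 5: 4,684 × $34 = $159,256. Book value $152,100.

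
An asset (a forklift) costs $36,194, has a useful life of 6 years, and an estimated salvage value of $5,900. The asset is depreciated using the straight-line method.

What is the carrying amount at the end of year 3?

$21,047

Depreciable base = $36,194 − $5,900 = $30,294.
Annual expense = $30,294 / 6 = $5,049.
End of year 1: book value $31,145.
End of year 2: book value $26,096.
End of year 3: book value $21,047.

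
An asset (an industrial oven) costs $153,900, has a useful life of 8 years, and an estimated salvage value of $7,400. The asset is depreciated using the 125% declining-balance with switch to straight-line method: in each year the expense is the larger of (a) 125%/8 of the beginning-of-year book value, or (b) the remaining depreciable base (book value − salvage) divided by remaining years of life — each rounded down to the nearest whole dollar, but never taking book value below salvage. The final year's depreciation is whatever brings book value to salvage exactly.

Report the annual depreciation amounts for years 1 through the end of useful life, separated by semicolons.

$24,046; $20,289; $17,119; $17,009; $17,009; $17,009; $17,009; $17,010

Depreciable base = $153,900 − $7,400 = $146,500.
Year 1: DB = ⌊$153,900 × 125%/8⌋ = $24,046; SL = ⌊$146,500/8⌋ = $18,312 → take DB $24,046. Book value $129,854.
Year 2: DB = ⌊$129,854 × 125%/8⌋ = $20,289; SL = ⌊$122,454/7⌋ = $17,493 → take DB $20,289. Book value $109,565.
Year 3: DB = ⌊$109,565 × 125%/8⌋ = $17,119; SL = ⌊$102,165/6⌋ = $17,027 → take DB $17,119. Book value $92,446.
Year 4: DB = ⌊$92,446 × 125%/8⌋ = $14,444; SL = ⌊$85,046/5⌋ = $17,009 → take SL $17,009. Book value $75,437.
Year 5: DB = ⌊$75,437 × 125%/8⌋ = $11,787; SL = ⌊$68,037/4⌋ = $17,009 → take SL $17,009. Book value $58,428.
Year 6: DB = ⌊$58,428 × 125%/8⌋ = $9,129; SL = ⌊$51,028/3⌋ = $17,009 → take SL $17,009. Book value $41,419.
Year 7: DB = ⌊$41,419 × 125%/8⌋ = $6,471; SL = ⌊$34,019/2⌋ = $17,009 → take SL $17,009. Book value $24,410.
Year 8 (final): $24,410 − $7,400 = $17,010. Book value $7,400.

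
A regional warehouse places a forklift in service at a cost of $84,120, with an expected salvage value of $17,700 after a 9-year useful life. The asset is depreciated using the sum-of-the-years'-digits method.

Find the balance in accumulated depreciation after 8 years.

$64,944

Depreciable base = $84,120 − $17,700 = $66,420.
Sum of the years' digits = 9+8+7+6+5+4+3+2+1 = 45.
Year 1: $66,420 × 9/45 = $13,284. Book value $70,836.
Year 2: $66,420 × 8/45 = $11,808. Book value $59,028.
Year 3: $66,420 × 7/45 = $10,332. Book value $48,696.
Year 4: $66,420 × 6/45 = $8,856. Book value $39,840.
Year 5: $66,420 × 5/45 = $7,380. Book value $32,460.
Year 6: $66,420 × 4/45 = $5,904. Book value $26,556.
Year 7: $66,420 × 3/45 = $4,428. Book value $22,128.
Year 8: $66,420 × 2/45 = $2,952. Book value $19,176.
Accumulated through year 8 = $84,120 − $19,176 = $64,944.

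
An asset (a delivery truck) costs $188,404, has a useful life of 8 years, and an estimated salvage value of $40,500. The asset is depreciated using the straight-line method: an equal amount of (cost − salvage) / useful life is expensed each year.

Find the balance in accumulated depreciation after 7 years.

Depreciable base = $188,404 − $40,500 = $147,904.
Annual expense = $147,904 / 8 = $18,488.
End of year 1: book value $169,916.
End of year 2: book value $151,428.
End of year 3: book value $132,940.
End of year 4: book value $114,452.
End of year 5: book value $95,964.
End of year 6: book value $77,476.
End of year 7: book value $58,988.
Accumulated through year 7 = $188,404 − $58,988 = $129,416.

$129,416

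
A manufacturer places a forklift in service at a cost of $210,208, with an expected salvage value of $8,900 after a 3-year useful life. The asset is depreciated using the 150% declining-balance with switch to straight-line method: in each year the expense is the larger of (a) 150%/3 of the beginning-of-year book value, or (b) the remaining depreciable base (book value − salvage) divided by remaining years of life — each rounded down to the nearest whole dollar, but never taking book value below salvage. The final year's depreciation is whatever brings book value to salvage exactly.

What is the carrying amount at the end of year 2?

$52,552

Depreciable base = $210,208 − $8,900 = $201,308.
Year 1: DB = ⌊$210,208 × 150%/3⌋ = $105,104; SL = ⌊$201,308/3⌋ = $67,102 → take DB $105,104. Book value $105,104.
Year 2: DB = ⌊$105,104 × 150%/3⌋ = $52,552; SL = ⌊$96,204/2⌋ = $48,102 → take DB $52,552. Book value $52,552.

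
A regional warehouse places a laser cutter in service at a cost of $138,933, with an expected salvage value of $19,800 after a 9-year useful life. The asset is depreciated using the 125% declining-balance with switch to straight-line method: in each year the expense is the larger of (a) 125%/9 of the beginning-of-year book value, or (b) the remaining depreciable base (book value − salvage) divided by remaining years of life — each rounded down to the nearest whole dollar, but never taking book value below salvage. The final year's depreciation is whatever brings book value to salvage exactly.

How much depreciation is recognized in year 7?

Depreciable base = $138,933 − $19,800 = $119,133.
Year 1: DB = ⌊$138,933 × 125%/9⌋ = $19,296; SL = ⌊$119,133/9⌋ = $13,237 → take DB $19,296. Book value $119,637.
Year 2: DB = ⌊$119,637 × 125%/9⌋ = $16,616; SL = ⌊$99,837/8⌋ = $12,479 → take DB $16,616. Book value $103,021.
Year 3: DB = ⌊$103,021 × 125%/9⌋ = $14,308; SL = ⌊$83,221/7⌋ = $11,888 → take DB $14,308. Book value $88,713.
Year 4: DB = ⌊$88,713 × 125%/9⌋ = $12,321; SL = ⌊$68,913/6⌋ = $11,485 → take DB $12,321. Book value $76,392.
Year 5: DB = ⌊$76,392 × 125%/9⌋ = $10,610; SL = ⌊$56,592/5⌋ = $11,318 → take SL $11,318. Book value $65,074.
Year 6: DB = ⌊$65,074 × 125%/9⌋ = $9,038; SL = ⌊$45,274/4⌋ = $11,318 → take SL $11,318. Book value $53,756.
Year 7: DB = ⌊$53,756 × 125%/9⌋ = $7,466; SL = ⌊$33,956/3⌋ = $11,318 → take SL $11,318. Book value $42,438.

$11,318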